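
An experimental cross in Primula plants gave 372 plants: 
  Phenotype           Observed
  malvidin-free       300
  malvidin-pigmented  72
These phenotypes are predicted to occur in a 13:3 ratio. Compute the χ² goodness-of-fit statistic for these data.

0.089

Under the 13:3 hypothesis (Σ ratio = 16, N = 372):
  malvidin-free: 372 × 13/16 = 302.25
  malvidin-pigmented: 372 × 3/16 = 69.75
χ² = Σ (O − E)² / E
  malvidin-free: (300 − 302.25)² / 302.25 = 0.0167
  malvidin-pigmented: (72 − 69.75)² / 69.75 = 0.0726
χ² = 0.0167 + 0.0726 = 0.0893 ≈ 0.089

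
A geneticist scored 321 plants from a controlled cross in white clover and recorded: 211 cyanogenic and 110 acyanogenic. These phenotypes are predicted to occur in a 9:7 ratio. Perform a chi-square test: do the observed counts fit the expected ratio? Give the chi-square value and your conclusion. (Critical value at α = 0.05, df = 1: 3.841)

Total ratio parts = 16. Expected numbers out of 321:
  cyanogenic: 321 × 9/16 = 180.5625
  acyanogenic: 321 × 7/16 = 140.4375
χ² = Σ (O − E)² / E
  cyanogenic: (211 − 180.5625)² / 180.5625 = 5.1309
  acyanogenic: (110 − 140.4375)² / 140.4375 = 6.5968
χ² = 5.1309 + 6.5968 = 11.7277 ≈ 11.728
Degrees of freedom = 2 − 1 = 1; critical value at α = 0.05 is 3.841.
Since 11.728 > 3.841, we reject the null hypothesis — the data do not fit the 9:7 ratio.

11.728; not consistent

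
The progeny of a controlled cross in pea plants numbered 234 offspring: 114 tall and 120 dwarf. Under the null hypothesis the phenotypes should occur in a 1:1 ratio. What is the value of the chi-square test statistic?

0.154

The 1:1 ratio has 2 parts, so with N = 234 the expected counts are:
  tall: 234 × 1/2 = 117
  dwarf: 234 × 1/2 = 117
χ² = Σ (O − E)² / E
  tall: (114 − 117)² / 117 = 0.0769
  dwarf: (120 − 117)² / 117 = 0.0769
χ² = 0.0769 + 0.0769 = 0.1538 ≈ 0.154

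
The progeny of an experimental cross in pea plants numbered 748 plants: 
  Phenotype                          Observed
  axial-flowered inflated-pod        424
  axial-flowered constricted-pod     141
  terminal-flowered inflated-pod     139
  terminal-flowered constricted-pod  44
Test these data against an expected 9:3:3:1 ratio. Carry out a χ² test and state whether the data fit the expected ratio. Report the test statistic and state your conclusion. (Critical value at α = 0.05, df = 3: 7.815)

Expected counts for N = 748 under a 9:3:3:1 ratio (total parts = 16):
  axial-flowered inflated-pod: 748 × 9/16 = 420.75
  axial-flowered constricted-pod: 748 × 3/16 = 140.25
  terminal-flowered inflated-pod: 748 × 3/16 = 140.25
  terminal-flowered constricted-pod: 748 × 1/16 = 46.75
χ² = Σ (O − E)² / E
  axial-flowered inflated-pod: (424 − 420.75)² / 420.75 = 0.0251
  axial-flowered constricted-pod: (141 − 140.25)² / 140.25 = 0.0040
  terminal-flowered inflated-pod: (139 − 140.25)² / 140.25 = 0.0111
  terminal-flowered constricted-pod: (44 − 46.75)² / 46.75 = 0.1618
χ² = 0.0251 + 0.0040 + 0.0111 + 0.1618 = 0.202
Degrees of freedom = 4 − 1 = 3; critical value at α = 0.05 is 7.815.
Since 0.202 < 7.815, we fail to reject the null hypothesis — the data are consistent with the 9:3:3:1 ratio.

0.202; consistent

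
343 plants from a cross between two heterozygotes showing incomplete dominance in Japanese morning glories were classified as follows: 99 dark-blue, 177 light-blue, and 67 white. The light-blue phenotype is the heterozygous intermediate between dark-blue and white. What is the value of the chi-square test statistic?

With incomplete dominance, a heterozygote × heterozygote cross gives a 1:2:1 phenotypic ratio.
Total ratio parts = 4. Expected numbers out of 343:
  dark-blue: 343 × 1/4 = 85.75
  light-blue: 343 × 2/4 = 171.5
  white: 343 × 1/4 = 85.75
χ² = Σ (O − E)² / E
  dark-blue: (99 − 85.75)² / 85.75 = 2.0474
  light-blue: (177 − 171.5)² / 171.5 = 0.1764
  white: (67 − 85.75)² / 85.75 = 4.0999
χ² = 2.0474 + 0.1764 + 4.0999 = 6.3237 ≈ 6.324

6.324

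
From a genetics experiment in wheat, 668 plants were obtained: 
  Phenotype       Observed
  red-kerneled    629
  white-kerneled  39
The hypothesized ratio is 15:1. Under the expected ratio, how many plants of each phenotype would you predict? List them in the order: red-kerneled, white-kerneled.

626.25, 41.75

Under the 15:1 hypothesis (Σ ratio = 16, N = 668):
  red-kerneled: 668 × 15/16 = 626.25
  white-kerneled: 668 × 1/16 = 41.75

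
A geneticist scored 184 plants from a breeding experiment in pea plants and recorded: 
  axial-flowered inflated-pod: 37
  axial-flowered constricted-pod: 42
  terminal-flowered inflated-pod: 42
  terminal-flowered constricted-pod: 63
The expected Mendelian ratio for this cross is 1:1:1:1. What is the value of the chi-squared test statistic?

The 1:1:1:1 ratio has 4 parts, so with N = 184 the expected counts are:
  axial-flowered inflated-pod: 184 × 1/4 = 46
  axial-flowered constricted-pod: 184 × 1/4 = 46
  terminal-flowered inflated-pod: 184 × 1/4 = 46
  terminal-flowered constricted-pod: 184 × 1/4 = 46
χ² = Σ (O − E)² / E
  axial-flowered inflated-pod: (37 − 46)² / 46 = 1.7609
  axial-flowered constricted-pod: (42 − 46)² / 46 = 0.3478
  terminal-flowered inflated-pod: (42 − 46)² / 46 = 0.3478
  terminal-flowered constricted-pod: (63 − 46)² / 46 = 6.2826
χ² = 1.7609 + 0.3478 + 0.3478 + 6.2826 = 8.7391 ≈ 8.739

8.739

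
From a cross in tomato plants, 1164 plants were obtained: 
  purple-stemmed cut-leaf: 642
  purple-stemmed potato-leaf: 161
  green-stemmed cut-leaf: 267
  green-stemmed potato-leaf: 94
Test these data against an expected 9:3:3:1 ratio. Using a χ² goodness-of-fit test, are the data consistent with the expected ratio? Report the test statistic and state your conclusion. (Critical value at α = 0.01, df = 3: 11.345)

Total ratio parts = 16. Expected numbers out of 1164:
  purple-stemmed cut-leaf: 1164 × 9/16 = 654.75
  purple-stemmed potato-leaf: 1164 × 3/16 = 218.25
  green-stemmed cut-leaf: 1164 × 3/16 = 218.25
  green-stemmed potato-leaf: 1164 × 1/16 = 72.75
χ² = Σ (O − E)² / E
  purple-stemmed cut-leaf: (642 − 654.75)² / 654.75 = 0.2483
  purple-stemmed potato-leaf: (161 − 218.25)² / 218.25 = 15.0175
  green-stemmed cut-leaf: (267 − 218.25)² / 218.25 = 10.8892
  green-stemmed potato-leaf: (94 − 72.75)² / 72.75 = 6.2070
χ² = 0.2483 + 15.0175 + 10.8892 + 6.2070 = 32.362
Degrees of freedom = 4 − 1 = 3; critical value at α = 0.01 is 11.345.
Since 32.362 > 11.345, we reject the null hypothesis — the data do not fit the 9:3:3:1 ratio.

32.362; not consistent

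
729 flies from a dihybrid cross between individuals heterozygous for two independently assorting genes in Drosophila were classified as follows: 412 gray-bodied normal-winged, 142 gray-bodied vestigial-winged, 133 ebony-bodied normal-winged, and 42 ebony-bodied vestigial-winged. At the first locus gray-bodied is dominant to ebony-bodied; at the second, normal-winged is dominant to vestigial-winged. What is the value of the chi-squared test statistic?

A dihybrid F₂ with independent assortment and complete dominance at both loci gives a 9:3:3:1 phenotypic ratio.
The 9:3:3:1 ratio has 16 parts, so with N = 729 the expected counts are:
  gray-bodied normal-winged: 729 × 9/16 = 410.0625
  gray-bodied vestigial-winged: 729 × 3/16 = 136.6875
  ebony-bodied normal-winged: 729 × 3/16 = 136.6875
  ebony-bodied vestigial-winged: 729 × 1/16 = 45.5625
χ² = Σ (O − E)² / E
  gray-bodied normal-winged: (412 − 410.0625)² / 410.0625 = 0.0092
  gray-bodied vestigial-winged: (142 − 136.6875)² / 136.6875 = 0.2065
  ebony-bodied normal-winged: (133 − 136.6875)² / 136.6875 = 0.0995
  ebony-bodied vestigial-winged: (42 − 45.5625)² / 45.5625 = 0.2785
χ² = 0.0092 + 0.2065 + 0.0995 + 0.2785 = 0.5937 ≈ 0.594

0.594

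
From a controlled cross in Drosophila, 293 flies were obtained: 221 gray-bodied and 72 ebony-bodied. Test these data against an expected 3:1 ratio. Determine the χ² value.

0.028

Total ratio parts = 4. Expected numbers out of 293:
  gray-bodied: 293 × 3/4 = 219.75
  ebony-bodied: 293 × 1/4 = 73.25
χ² = Σ (O − E)² / E
  gray-bodied: (221 − 219.75)² / 219.75 = 0.0071
  ebony-bodied: (72 − 73.25)² / 73.25 = 0.0213
χ² = 0.0071 + 0.0213 = 0.0284 ≈ 0.028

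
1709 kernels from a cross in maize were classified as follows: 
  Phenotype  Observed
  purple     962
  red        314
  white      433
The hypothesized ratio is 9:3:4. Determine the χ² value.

0.207

Expected counts for N = 1709 under a 9:3:4 ratio (total parts = 16):
  purple: 1709 × 9/16 = 961.3125
  red: 1709 × 3/16 = 320.4375
  white: 1709 × 4/16 = 427.25
χ² = Σ (O − E)² / E
  purple: (962 − 961.3125)² / 961.3125 = 0.0005
  red: (314 − 320.4375)² / 320.4375 = 0.1293
  white: (433 − 427.25)² / 427.25 = 0.0774
χ² = 0.0005 + 0.1293 + 0.0774 = 0.2072 ≈ 0.207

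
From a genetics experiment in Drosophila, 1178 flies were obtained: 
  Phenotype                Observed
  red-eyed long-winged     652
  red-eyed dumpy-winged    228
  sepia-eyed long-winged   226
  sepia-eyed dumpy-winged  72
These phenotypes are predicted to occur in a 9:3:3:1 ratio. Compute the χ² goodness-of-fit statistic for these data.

0.555

Total ratio parts = 16. Expected numbers out of 1178:
  red-eyed long-winged: 1178 × 9/16 = 662.625
  red-eyed dumpy-winged: 1178 × 3/16 = 220.875
  sepia-eyed long-winged: 1178 × 3/16 = 220.875
  sepia-eyed dumpy-winged: 1178 × 1/16 = 73.625
χ² = Σ (O − E)² / E
  red-eyed long-winged: (652 − 662.625)² / 662.625 = 0.1704
  red-eyed dumpy-winged: (228 − 220.875)² / 220.875 = 0.2298
  sepia-eyed long-winged: (226 − 220.875)² / 220.875 = 0.1189
  sepia-eyed dumpy-winged: (72 − 73.625)² / 73.625 = 0.0359
χ² = 0.1704 + 0.2298 + 0.1189 + 0.0359 = 0.555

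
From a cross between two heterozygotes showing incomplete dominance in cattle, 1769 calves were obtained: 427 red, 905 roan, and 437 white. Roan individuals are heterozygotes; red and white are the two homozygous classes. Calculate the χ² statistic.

1.063

With incomplete dominance, a heterozygote × heterozygote cross gives a 1:2:1 phenotypic ratio.
Expected counts for N = 1769 under a 1:2:1 ratio (total parts = 4):
  red: 1769 × 1/4 = 442.25
  roan: 1769 × 2/4 = 884.5
  white: 1769 × 1/4 = 442.25
χ² = Σ (O − E)² / E
  red: (427 − 442.25)² / 442.25 = 0.5259
  roan: (905 − 884.5)² / 884.5 = 0.4751
  white: (437 − 442.25)² / 442.25 = 0.0623
χ² = 0.5259 + 0.4751 + 0.0623 = 1.0633 ≈ 1.063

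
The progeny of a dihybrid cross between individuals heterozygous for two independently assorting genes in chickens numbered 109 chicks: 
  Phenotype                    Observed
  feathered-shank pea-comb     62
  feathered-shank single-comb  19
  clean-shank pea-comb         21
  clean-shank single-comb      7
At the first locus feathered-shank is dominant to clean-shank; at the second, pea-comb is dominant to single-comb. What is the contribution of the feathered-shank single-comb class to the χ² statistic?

A dihybrid F₂ with independent assortment and complete dominance at both loci gives a 9:3:3:1 phenotypic ratio.
Total ratio parts = 16. Expected numbers out of 109:
  feathered-shank pea-comb: 109 × 9/16 = 61.3125
  feathered-shank single-comb: 109 × 3/16 = 20.4375
  clean-shank pea-comb: 109 × 3/16 = 20.4375
  clean-shank single-comb: 109 × 1/16 = 6.8125
Contribution of feathered-shank single-comb: (19 − 20.4375)² / 20.4375 = 0.1011

0.101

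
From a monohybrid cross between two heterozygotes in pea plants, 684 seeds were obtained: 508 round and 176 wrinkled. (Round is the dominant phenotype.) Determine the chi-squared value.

For a monohybrid cross between heterozygotes with complete dominance, the expected phenotypic ratio is 3:1.
Expected counts for N = 684 under a 3:1 ratio (total parts = 4):
  round: 684 × 3/4 = 513
  wrinkled: 684 × 1/4 = 171
χ² = Σ (O − E)² / E
  round: (508 − 513)² / 513 = 0.0487
  wrinkled: (176 − 171)² / 171 = 0.1462
χ² = 0.0487 + 0.1462 = 0.1949 ≈ 0.195

0.195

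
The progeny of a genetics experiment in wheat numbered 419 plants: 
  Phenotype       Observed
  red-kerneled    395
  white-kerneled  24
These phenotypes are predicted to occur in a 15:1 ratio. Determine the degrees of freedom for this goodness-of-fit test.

A goodness-of-fit test with 2 phenotype classes has df = 2 − 1 = 1.

1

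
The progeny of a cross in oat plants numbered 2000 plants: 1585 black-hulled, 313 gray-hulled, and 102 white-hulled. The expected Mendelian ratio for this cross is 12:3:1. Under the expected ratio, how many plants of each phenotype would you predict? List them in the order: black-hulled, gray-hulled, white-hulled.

Expected counts for N = 2000 under a 12:3:1 ratio (total parts = 16):
  black-hulled: 2000 × 12/16 = 1500
  gray-hulled: 2000 × 3/16 = 375
  white-hulled: 2000 × 1/16 = 125

1500, 375, 125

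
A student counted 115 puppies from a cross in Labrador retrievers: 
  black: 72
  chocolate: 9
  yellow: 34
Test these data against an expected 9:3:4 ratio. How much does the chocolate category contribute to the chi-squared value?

7.319

The 9:3:4 ratio has 16 parts, so with N = 115 the expected counts are:
  black: 115 × 9/16 = 64.6875
  chocolate: 115 × 3/16 = 21.5625
  yellow: 115 × 4/16 = 28.75
Contribution of chocolate: (9 − 21.5625)² / 21.5625 = 7.3190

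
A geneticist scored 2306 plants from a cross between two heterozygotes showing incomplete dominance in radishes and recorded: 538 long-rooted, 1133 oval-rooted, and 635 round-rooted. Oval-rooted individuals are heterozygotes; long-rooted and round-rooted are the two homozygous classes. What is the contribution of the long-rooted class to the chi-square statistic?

With incomplete dominance, a heterozygote × heterozygote cross gives a 1:2:1 phenotypic ratio.
Total ratio parts = 4. Expected numbers out of 2306:
  long-rooted: 2306 × 1/4 = 576.5
  oval-rooted: 2306 × 2/4 = 1153
  round-rooted: 2306 × 1/4 = 576.5
Contribution of long-rooted: (538 − 576.5)² / 576.5 = 2.5711

2.571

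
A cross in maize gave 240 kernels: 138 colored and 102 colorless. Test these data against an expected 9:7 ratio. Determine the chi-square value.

0.152

Total ratio parts = 16. Expected numbers out of 240:
  colored: 240 × 9/16 = 135
  colorless: 240 × 7/16 = 105
χ² = Σ (O − E)² / E
  colored: (138 − 135)² / 135 = 0.0667
  colorless: (102 − 105)² / 105 = 0.0857
χ² = 0.0667 + 0.0857 = 0.1524 ≈ 0.152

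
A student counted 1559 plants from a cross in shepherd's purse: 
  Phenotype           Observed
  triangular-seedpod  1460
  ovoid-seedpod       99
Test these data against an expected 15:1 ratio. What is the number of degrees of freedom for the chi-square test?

1

A goodness-of-fit test with 2 phenotype classes has df = 2 − 1 = 1.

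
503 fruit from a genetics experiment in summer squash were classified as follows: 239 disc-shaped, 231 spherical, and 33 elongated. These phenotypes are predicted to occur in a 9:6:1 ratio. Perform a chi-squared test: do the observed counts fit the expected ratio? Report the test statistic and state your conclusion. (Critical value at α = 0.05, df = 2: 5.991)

16.420; not consistent

The 9:6:1 ratio has 16 parts, so with N = 503 the expected counts are:
  disc-shaped: 503 × 9/16 = 282.9375
  spherical: 503 × 6/16 = 188.625
  elongated: 503 × 1/16 = 31.4375
χ² = Σ (O − E)² / E
  disc-shaped: (239 − 282.9375)² / 282.9375 = 6.8231
  spherical: (231 − 188.625)² / 188.625 = 9.5196
  elongated: (33 − 31.4375)² / 31.4375 = 0.0777
χ² = 6.8231 + 9.5196 + 0.0777 = 16.4204 ≈ 16.420
Degrees of freedom = 3 − 1 = 2; critical value at α = 0.05 is 5.991.
Since 16.420 > 5.991, we reject the null hypothesis — the data do not fit the 9:6:1 ratio.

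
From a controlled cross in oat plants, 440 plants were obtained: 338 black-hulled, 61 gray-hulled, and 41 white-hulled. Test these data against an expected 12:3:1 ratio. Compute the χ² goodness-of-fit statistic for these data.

The 12:3:1 ratio has 16 parts, so with N = 440 the expected counts are:
  black-hulled: 440 × 12/16 = 330
  gray-hulled: 440 × 3/16 = 82.5
  white-hulled: 440 × 1/16 = 27.5
χ² = Σ (O − E)² / E
  black-hulled: (338 − 330)² / 330 = 0.1939
  gray-hulled: (61 − 82.5)² / 82.5 = 5.6030
  white-hulled: (41 − 27.5)² / 27.5 = 6.6273
χ² = 0.1939 + 5.6030 + 6.6273 = 12.4242 ≈ 12.424

12.424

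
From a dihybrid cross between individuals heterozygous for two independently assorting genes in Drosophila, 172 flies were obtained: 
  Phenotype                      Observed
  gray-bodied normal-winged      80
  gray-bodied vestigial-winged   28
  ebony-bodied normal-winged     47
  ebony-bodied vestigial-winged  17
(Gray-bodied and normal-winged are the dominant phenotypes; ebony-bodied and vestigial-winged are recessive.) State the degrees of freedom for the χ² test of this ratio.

A dihybrid F₂ with independent assortment and complete dominance at both loci gives a 9:3:3:1 phenotypic ratio.
A goodness-of-fit test with 4 phenotype classes has df = 4 − 1 = 3.

3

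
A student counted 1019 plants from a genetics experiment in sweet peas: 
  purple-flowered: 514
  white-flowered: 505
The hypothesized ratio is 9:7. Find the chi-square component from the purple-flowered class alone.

6.112

Under the 9:7 hypothesis (Σ ratio = 16, N = 1019):
  purple-flowered: 1019 × 9/16 = 573.1875
  white-flowered: 1019 × 7/16 = 445.8125
Contribution of purple-flowered: (514 − 573.1875)² / 573.1875 = 6.1117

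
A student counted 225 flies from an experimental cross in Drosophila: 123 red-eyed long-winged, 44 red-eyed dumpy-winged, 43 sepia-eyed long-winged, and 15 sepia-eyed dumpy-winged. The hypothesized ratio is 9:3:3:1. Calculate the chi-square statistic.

Expected counts for N = 225 under a 9:3:3:1 ratio (total parts = 16):
  red-eyed long-winged: 225 × 9/16 = 126.5625
  red-eyed dumpy-winged: 225 × 3/16 = 42.1875
  sepia-eyed long-winged: 225 × 3/16 = 42.1875
  sepia-eyed dumpy-winged: 225 × 1/16 = 14.0625
χ² = Σ (O − E)² / E
  red-eyed long-winged: (123 − 126.5625)² / 126.5625 = 0.1003
  red-eyed dumpy-winged: (44 − 42.1875)² / 42.1875 = 0.0779
  sepia-eyed long-winged: (43 − 42.1875)² / 42.1875 = 0.0156
  sepia-eyed dumpy-winged: (15 − 14.0625)² / 14.0625 = 0.0625
χ² = 0.1003 + 0.0779 + 0.0156 + 0.0625 = 0.2563 ≈ 0.256

0.256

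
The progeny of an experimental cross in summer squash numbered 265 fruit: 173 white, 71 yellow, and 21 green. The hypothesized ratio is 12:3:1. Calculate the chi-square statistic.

13.667

Expected counts for N = 265 under a 12:3:1 ratio (total parts = 16):
  white: 265 × 12/16 = 198.75
  yellow: 265 × 3/16 = 49.6875
  green: 265 × 1/16 = 16.5625
χ² = Σ (O − E)² / E
  white: (173 − 198.75)² / 198.75 = 3.3362
  yellow: (71 − 49.6875)² / 49.6875 = 9.1416
  green: (21 − 16.5625)² / 16.5625 = 1.1889
χ² = 3.3362 + 9.1416 + 1.1889 = 13.6667 ≈ 13.667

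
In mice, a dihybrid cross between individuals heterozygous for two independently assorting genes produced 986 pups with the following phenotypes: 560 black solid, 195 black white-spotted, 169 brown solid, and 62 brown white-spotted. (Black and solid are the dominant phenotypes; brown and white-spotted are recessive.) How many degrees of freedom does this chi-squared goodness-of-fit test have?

A dihybrid F₂ with independent assortment and complete dominance at both loci gives a 9:3:3:1 phenotypic ratio.
A goodness-of-fit test with 4 phenotype classes has df = 4 − 1 = 3.

3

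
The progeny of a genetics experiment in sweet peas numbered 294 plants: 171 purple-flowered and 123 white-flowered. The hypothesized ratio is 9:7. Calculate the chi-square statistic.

Under the 9:7 hypothesis (Σ ratio = 16, N = 294):
  purple-flowered: 294 × 9/16 = 165.375
  white-flowered: 294 × 7/16 = 128.625
χ² = Σ (O − E)² / E
  purple-flowered: (171 − 165.375)² / 165.375 = 0.1913
  white-flowered: (123 − 128.625)² / 128.625 = 0.2460
χ² = 0.1913 + 0.2460 = 0.4373 ≈ 0.437

0.437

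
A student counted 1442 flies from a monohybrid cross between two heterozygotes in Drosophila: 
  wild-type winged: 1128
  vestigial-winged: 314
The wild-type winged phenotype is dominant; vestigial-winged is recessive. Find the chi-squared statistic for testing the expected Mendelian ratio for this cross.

7.997

For a monohybrid cross between heterozygotes with complete dominance, the expected phenotypic ratio is 3:1.
Total ratio parts = 4. Expected numbers out of 1442:
  wild-type winged: 1442 × 3/4 = 1081.5
  vestigial-winged: 1442 × 1/4 = 360.5
χ² = Σ (O − E)² / E
  wild-type winged: (1128 − 1081.5)² / 1081.5 = 1.9993
  vestigial-winged: (314 − 360.5)² / 360.5 = 5.9979
χ² = 1.9993 + 5.9979 = 7.9972 ≈ 7.997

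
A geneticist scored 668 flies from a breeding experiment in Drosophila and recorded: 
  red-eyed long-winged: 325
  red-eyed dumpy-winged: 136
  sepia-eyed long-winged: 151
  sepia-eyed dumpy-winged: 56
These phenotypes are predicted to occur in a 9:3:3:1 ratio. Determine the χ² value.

17.935

The 9:3:3:1 ratio has 16 parts, so with N = 668 the expected counts are:
  red-eyed long-winged: 668 × 9/16 = 375.75
  red-eyed dumpy-winged: 668 × 3/16 = 125.25
  sepia-eyed long-winged: 668 × 3/16 = 125.25
  sepia-eyed dumpy-winged: 668 × 1/16 = 41.75
χ² = Σ (O − E)² / E
  red-eyed long-winged: (325 − 375.75)² / 375.75 = 6.8545
  red-eyed dumpy-winged: (136 − 125.25)² / 125.25 = 0.9227
  sepia-eyed long-winged: (151 − 125.25)² / 125.25 = 5.2939
  sepia-eyed dumpy-winged: (56 − 41.75)² / 41.75 = 4.8638
χ² = 6.8545 + 0.9227 + 5.2939 + 4.8638 = 17.9349 ≈ 17.935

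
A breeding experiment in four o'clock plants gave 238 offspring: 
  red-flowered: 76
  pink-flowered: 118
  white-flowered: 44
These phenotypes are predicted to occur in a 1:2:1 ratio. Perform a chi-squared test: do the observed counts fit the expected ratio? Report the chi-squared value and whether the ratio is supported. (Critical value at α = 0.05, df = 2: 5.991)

Under the 1:2:1 hypothesis (Σ ratio = 4, N = 238):
  red-flowered: 238 × 1/4 = 59.5
  pink-flowered: 238 × 2/4 = 119
  white-flowered: 238 × 1/4 = 59.5
χ² = Σ (O − E)² / E
  red-flowered: (76 − 59.5)² / 59.5 = 4.5756
  pink-flowered: (118 − 119)² / 119 = 0.0084
  white-flowered: (44 − 59.5)² / 59.5 = 4.0378
χ² = 4.5756 + 0.0084 + 4.0378 = 8.6218 ≈ 8.622
Degrees of freedom = 3 − 1 = 2; critical value at α = 0.05 is 5.991.
Since 8.622 > 5.991, we reject the null hypothesis — the data do not fit the 1:2:1 ratio.

8.622; not consistent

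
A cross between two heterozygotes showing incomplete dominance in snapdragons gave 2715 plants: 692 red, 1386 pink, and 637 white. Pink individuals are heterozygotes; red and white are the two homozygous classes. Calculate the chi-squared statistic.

3.425

With incomplete dominance, a heterozygote × heterozygote cross gives a 1:2:1 phenotypic ratio.
Expected counts for N = 2715 under a 1:2:1 ratio (total parts = 4):
  red: 2715 × 1/4 = 678.75
  pink: 2715 × 2/4 = 1357.5
  white: 2715 × 1/4 = 678.75
χ² = Σ (O − E)² / E
  red: (692 − 678.75)² / 678.75 = 0.2587
  pink: (1386 − 1357.5)² / 1357.5 = 0.5983
  white: (637 − 678.75)² / 678.75 = 2.5680
χ² = 0.2587 + 0.5983 + 2.5680 = 3.425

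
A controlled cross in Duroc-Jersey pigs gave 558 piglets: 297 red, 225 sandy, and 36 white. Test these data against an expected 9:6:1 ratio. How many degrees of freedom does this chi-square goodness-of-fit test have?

A goodness-of-fit test with 3 phenotype classes has df = 3 − 1 = 2.

2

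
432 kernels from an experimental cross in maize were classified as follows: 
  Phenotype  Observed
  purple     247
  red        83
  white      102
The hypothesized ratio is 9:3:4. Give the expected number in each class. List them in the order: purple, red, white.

Total ratio parts = 16. Expected numbers out of 432:
  purple: 432 × 9/16 = 243
  red: 432 × 3/16 = 81
  white: 432 × 4/16 = 108

243, 81, 108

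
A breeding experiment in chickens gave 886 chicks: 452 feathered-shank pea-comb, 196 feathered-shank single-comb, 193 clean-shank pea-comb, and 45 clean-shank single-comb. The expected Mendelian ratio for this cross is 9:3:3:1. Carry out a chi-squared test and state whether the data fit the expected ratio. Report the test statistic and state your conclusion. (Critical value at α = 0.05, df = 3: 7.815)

15.979; not consistent

Total ratio parts = 16. Expected numbers out of 886:
  feathered-shank pea-comb: 886 × 9/16 = 498.375
  feathered-shank single-comb: 886 × 3/16 = 166.125
  clean-shank pea-comb: 886 × 3/16 = 166.125
  clean-shank single-comb: 886 × 1/16 = 55.375
χ² = Σ (O − E)² / E
  feathered-shank pea-comb: (452 − 498.375)² / 498.375 = 4.3153
  feathered-shank single-comb: (196 − 166.125)² / 166.125 = 5.3726
  clean-shank pea-comb: (193 − 166.125)² / 166.125 = 4.3477
  clean-shank single-comb: (45 − 55.375)² / 55.375 = 1.9438
χ² = 4.3153 + 5.3726 + 4.3477 + 1.9438 = 15.9794 ≈ 15.979
Degrees of freedom = 4 − 1 = 3; critical value at α = 0.05 is 7.815.
Since 15.979 > 7.815, we reject the null hypothesis — the data do not fit the 9:3:3:1 ratio.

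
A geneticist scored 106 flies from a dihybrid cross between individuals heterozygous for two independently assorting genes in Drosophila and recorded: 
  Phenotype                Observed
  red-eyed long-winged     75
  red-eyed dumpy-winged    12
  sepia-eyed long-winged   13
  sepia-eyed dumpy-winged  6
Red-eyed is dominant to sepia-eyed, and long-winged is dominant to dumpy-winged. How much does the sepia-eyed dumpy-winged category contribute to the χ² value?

0.059

A dihybrid F₂ with independent assortment and complete dominance at both loci gives a 9:3:3:1 phenotypic ratio.
Total ratio parts = 16. Expected numbers out of 106:
  red-eyed long-winged: 106 × 9/16 = 59.625
  red-eyed dumpy-winged: 106 × 3/16 = 19.875
  sepia-eyed long-winged: 106 × 3/16 = 19.875
  sepia-eyed dumpy-winged: 106 × 1/16 = 6.625
Contribution of sepia-eyed dumpy-winged: (6 − 6.625)² / 6.625 = 0.0590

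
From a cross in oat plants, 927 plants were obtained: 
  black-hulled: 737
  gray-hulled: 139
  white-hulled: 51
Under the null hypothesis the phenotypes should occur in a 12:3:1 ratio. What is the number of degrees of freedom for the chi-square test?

A goodness-of-fit test with 3 phenotype classes has df = 3 − 1 = 2.

2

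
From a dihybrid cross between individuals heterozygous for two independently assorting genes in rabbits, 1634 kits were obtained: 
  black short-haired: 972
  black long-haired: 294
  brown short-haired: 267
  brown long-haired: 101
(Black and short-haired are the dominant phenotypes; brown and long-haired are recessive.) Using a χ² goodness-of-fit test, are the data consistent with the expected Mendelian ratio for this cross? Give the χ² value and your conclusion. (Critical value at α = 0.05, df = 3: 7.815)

8.614; not consistent

A dihybrid F₂ with independent assortment and complete dominance at both loci gives a 9:3:3:1 phenotypic ratio.
The 9:3:3:1 ratio has 16 parts, so with N = 1634 the expected counts are:
  black short-haired: 1634 × 9/16 = 919.125
  black long-haired: 1634 × 3/16 = 306.375
  brown short-haired: 1634 × 3/16 = 306.375
  brown long-haired: 1634 × 1/16 = 102.125
χ² = Σ (O − E)² / E
  black short-haired: (972 − 919.125)² / 919.125 = 3.0418
  black long-haired: (294 − 306.375)² / 306.375 = 0.4998
  brown short-haired: (267 − 306.375)² / 306.375 = 5.0604
  brown long-haired: (101 − 102.125)² / 102.125 = 0.0124
χ² = 3.0418 + 0.4998 + 5.0604 + 0.0124 = 8.6144 ≈ 8.614
Degrees of freedom = 4 − 1 = 3; critical value at α = 0.05 is 7.815.
Since 8.614 > 7.815, we reject the null hypothesis — the data do not fit the 9:3:3:1 ratio.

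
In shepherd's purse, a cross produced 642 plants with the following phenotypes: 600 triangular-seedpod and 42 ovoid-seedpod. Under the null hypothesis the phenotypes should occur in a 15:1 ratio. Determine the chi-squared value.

0.093

The 15:1 ratio has 16 parts, so with N = 642 the expected counts are:
  triangular-seedpod: 642 × 15/16 = 601.875
  ovoid-seedpod: 642 × 1/16 = 40.125
χ² = Σ (O − E)² / E
  triangular-seedpod: (600 − 601.875)² / 601.875 = 0.0058
  ovoid-seedpod: (42 − 40.125)² / 40.125 = 0.0876
χ² = 0.0058 + 0.0876 = 0.0934 ≈ 0.093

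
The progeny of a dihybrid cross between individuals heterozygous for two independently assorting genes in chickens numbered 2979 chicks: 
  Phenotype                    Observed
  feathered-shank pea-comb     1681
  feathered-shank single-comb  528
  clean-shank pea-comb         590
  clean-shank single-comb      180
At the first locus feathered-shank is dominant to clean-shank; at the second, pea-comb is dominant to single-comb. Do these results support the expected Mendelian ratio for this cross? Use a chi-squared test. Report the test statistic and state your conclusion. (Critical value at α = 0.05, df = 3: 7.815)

3.664; consistent

A dihybrid F₂ with independent assortment and complete dominance at both loci gives a 9:3:3:1 phenotypic ratio.
The 9:3:3:1 ratio has 16 parts, so with N = 2979 the expected counts are:
  feathered-shank pea-comb: 2979 × 9/16 = 1675.6875
  feathered-shank single-comb: 2979 × 3/16 = 558.5625
  clean-shank pea-comb: 2979 × 3/16 = 558.5625
  clean-shank single-comb: 2979 × 1/16 = 186.1875
χ² = Σ (O − E)² / E
  feathered-shank pea-comb: (1681 − 1675.6875)² / 1675.6875 = 0.0168
  feathered-shank single-comb: (528 − 558.5625)² / 558.5625 = 1.6723
  clean-shank pea-comb: (590 − 558.5625)² / 558.5625 = 1.7694
  clean-shank single-comb: (180 − 186.1875)² / 186.1875 = 0.2056
χ² = 0.0168 + 1.6723 + 1.7694 + 0.2056 = 3.6641 ≈ 3.664
Degrees of freedom = 4 − 1 = 3; critical value at α = 0.05 is 7.815.
Since 3.664 < 7.815, we fail to reject the null hypothesis — the data are consistent with the 9:3:3:1 ratio.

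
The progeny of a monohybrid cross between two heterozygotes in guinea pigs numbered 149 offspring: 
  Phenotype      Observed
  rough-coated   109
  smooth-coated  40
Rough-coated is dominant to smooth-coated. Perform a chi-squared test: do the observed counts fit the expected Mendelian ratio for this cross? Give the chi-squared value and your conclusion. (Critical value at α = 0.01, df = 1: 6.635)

For a monohybrid cross between heterozygotes with complete dominance, the expected phenotypic ratio is 3:1.
The 3:1 ratio has 4 parts, so with N = 149 the expected counts are:
  rough-coated: 149 × 3/4 = 111.75
  smooth-coated: 149 × 1/4 = 37.25
χ² = Σ (O − E)² / E
  rough-coated: (109 − 111.75)² / 111.75 = 0.0677
  smooth-coated: (40 − 37.25)² / 37.25 = 0.2030
χ² = 0.0677 + 0.2030 = 0.2707 ≈ 0.271
Degrees of freedom = 2 − 1 = 1; critical value at α = 0.01 is 6.635.
Since 0.271 < 6.635, we fail to reject the null hypothesis — the data are consistent with the 3:1 ratio.

0.271; consistent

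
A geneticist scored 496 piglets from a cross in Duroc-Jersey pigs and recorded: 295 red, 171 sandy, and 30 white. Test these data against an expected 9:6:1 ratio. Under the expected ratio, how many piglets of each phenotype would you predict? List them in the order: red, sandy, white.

Total ratio parts = 16. Expected numbers out of 496:
  red: 496 × 9/16 = 279
  sandy: 496 × 6/16 = 186
  white: 496 × 1/16 = 31

279, 186, 31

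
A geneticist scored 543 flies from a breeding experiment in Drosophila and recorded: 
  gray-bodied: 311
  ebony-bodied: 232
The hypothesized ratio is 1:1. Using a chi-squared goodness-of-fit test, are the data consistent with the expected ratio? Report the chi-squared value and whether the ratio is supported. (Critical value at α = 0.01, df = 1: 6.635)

11.494; not consistent

The 1:1 ratio has 2 parts, so with N = 543 the expected counts are:
  gray-bodied: 543 × 1/2 = 271.5
  ebony-bodied: 543 × 1/2 = 271.5
χ² = Σ (O − E)² / E
  gray-bodied: (311 − 271.5)² / 271.5 = 5.7468
  ebony-bodied: (232 − 271.5)² / 271.5 = 5.7468
χ² = 5.7468 + 5.7468 = 11.4936 ≈ 11.494
Degrees of freedom = 2 − 1 = 1; critical value at α = 0.01 is 6.635.
Since 11.494 > 6.635, we reject the null hypothesis — the data do not fit the 1:1 ratio.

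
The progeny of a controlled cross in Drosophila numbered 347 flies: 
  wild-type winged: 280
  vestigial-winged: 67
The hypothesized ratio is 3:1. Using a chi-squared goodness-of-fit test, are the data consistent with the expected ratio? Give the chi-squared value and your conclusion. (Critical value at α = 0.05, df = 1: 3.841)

5.995; not consistent

The 3:1 ratio has 4 parts, so with N = 347 the expected counts are:
  wild-type winged: 347 × 3/4 = 260.25
  vestigial-winged: 347 × 1/4 = 86.75
χ² = Σ (O − E)² / E
  wild-type winged: (280 − 260.25)² / 260.25 = 1.4988
  vestigial-winged: (67 − 86.75)² / 86.75 = 4.4964
χ² = 1.4988 + 4.4964 = 5.9952 ≈ 5.995
Degrees of freedom = 2 − 1 = 1; critical value at α = 0.05 is 3.841.
Since 5.995 > 3.841, we reject the null hypothesis — the data do not fit the 3:1 ratio.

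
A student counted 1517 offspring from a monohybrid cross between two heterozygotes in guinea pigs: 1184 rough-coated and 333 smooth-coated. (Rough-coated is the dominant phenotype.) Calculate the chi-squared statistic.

For a monohybrid cross between heterozygotes with complete dominance, the expected phenotypic ratio is 3:1.
The 3:1 ratio has 4 parts, so with N = 1517 the expected counts are:
  rough-coated: 1517 × 3/4 = 1137.75
  smooth-coated: 1517 × 1/4 = 379.25
χ² = Σ (O − E)² / E
  rough-coated: (1184 − 1137.75)² / 1137.75 = 1.8801
  smooth-coated: (333 − 379.25)² / 379.25 = 5.6402
χ² = 1.8801 + 5.6402 = 7.5203 ≈ 7.520

7.520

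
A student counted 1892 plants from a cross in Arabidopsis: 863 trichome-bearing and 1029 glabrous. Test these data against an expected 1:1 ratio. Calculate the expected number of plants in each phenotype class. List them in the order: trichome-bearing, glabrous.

Total ratio parts = 2. Expected numbers out of 1892:
  trichome-bearing: 1892 × 1/2 = 946
  glabrous: 1892 × 1/2 = 946

946, 946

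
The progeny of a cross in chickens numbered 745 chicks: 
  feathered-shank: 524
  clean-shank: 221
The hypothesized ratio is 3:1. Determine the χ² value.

8.645

Expected counts for N = 745 under a 3:1 ratio (total parts = 4):
  feathered-shank: 745 × 3/4 = 558.75
  clean-shank: 745 × 1/4 = 186.25
χ² = Σ (O − E)² / E
  feathered-shank: (524 − 558.75)² / 558.75 = 2.1612
  clean-shank: (221 − 186.25)² / 186.25 = 6.4836
χ² = 2.1612 + 6.4836 = 8.6448 ≈ 8.645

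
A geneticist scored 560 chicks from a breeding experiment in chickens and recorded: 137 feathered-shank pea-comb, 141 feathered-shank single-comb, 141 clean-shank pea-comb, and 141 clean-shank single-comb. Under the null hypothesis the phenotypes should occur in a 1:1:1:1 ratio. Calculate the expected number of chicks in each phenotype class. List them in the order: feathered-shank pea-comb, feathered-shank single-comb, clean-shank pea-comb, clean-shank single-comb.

Under the 1:1:1:1 hypothesis (Σ ratio = 4, N = 560):
  feathered-shank pea-comb: 560 × 1/4 = 140
  feathered-shank single-comb: 560 × 1/4 = 140
  clean-shank pea-comb: 560 × 1/4 = 140
  clean-shank single-comb: 560 × 1/4 = 140

140, 140, 140, 140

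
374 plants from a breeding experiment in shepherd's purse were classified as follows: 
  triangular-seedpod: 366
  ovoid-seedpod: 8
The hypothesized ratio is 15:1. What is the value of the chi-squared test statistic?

Total ratio parts = 16. Expected numbers out of 374:
  triangular-seedpod: 374 × 15/16 = 350.625
  ovoid-seedpod: 374 × 1/16 = 23.375
χ² = Σ (O − E)² / E
  triangular-seedpod: (366 − 350.625)² / 350.625 = 0.6742
  ovoid-seedpod: (8 − 23.375)² / 23.375 = 10.1130
χ² = 0.6742 + 10.1130 = 10.7872 ≈ 10.787

10.787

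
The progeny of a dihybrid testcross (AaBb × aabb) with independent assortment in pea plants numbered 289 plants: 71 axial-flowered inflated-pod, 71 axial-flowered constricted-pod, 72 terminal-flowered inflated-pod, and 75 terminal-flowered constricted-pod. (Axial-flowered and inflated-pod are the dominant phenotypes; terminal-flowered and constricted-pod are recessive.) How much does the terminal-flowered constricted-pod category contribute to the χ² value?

A dihybrid testcross with independent assortment gives a 1:1:1:1 ratio.
The 1:1:1:1 ratio has 4 parts, so with N = 289 the expected counts are:
  axial-flowered inflated-pod: 289 × 1/4 = 72.25
  axial-flowered constricted-pod: 289 × 1/4 = 72.25
  terminal-flowered inflated-pod: 289 × 1/4 = 72.25
  terminal-flowered constricted-pod: 289 × 1/4 = 72.25
Contribution of terminal-flowered constricted-pod: (75 − 72.25)² / 72.25 = 0.1047

0.105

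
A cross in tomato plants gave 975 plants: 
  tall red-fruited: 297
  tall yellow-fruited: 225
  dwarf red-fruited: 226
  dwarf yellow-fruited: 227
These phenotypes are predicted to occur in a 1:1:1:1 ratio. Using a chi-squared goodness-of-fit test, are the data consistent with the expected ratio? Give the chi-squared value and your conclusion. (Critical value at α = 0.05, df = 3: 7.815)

15.519; not consistent

Total ratio parts = 4. Expected numbers out of 975:
  tall red-fruited: 975 × 1/4 = 243.75
  tall yellow-fruited: 975 × 1/4 = 243.75
  dwarf red-fruited: 975 × 1/4 = 243.75
  dwarf yellow-fruited: 975 × 1/4 = 243.75
χ² = Σ (O − E)² / E
  tall red-fruited: (297 − 243.75)² / 243.75 = 11.6331
  tall yellow-fruited: (225 − 243.75)² / 243.75 = 1.4423
  dwarf red-fruited: (226 − 243.75)² / 243.75 = 1.2926
  dwarf yellow-fruited: (227 − 243.75)² / 243.75 = 1.1510
χ² = 11.6331 + 1.4423 + 1.2926 + 1.1510 = 15.519
Degrees of freedom = 4 − 1 = 3; critical value at α = 0.05 is 7.815.
Since 15.519 > 7.815, we reject the null hypothesis — the data do not fit the 1:1:1:1 ratio.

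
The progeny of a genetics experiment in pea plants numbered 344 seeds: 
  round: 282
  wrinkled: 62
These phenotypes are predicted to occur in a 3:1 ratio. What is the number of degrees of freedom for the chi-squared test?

1

A goodness-of-fit test with 2 phenotype classes has df = 2 − 1 = 1.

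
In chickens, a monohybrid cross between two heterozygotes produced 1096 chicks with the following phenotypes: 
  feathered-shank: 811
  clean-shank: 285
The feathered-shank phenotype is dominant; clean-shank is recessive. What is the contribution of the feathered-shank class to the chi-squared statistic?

0.147

For a monohybrid cross between heterozygotes with complete dominance, the expected phenotypic ratio is 3:1.
Expected counts for N = 1096 under a 3:1 ratio (total parts = 4):
  feathered-shank: 1096 × 3/4 = 822
  clean-shank: 1096 × 1/4 = 274
Contribution of feathered-shank: (811 − 822)² / 822 = 0.1472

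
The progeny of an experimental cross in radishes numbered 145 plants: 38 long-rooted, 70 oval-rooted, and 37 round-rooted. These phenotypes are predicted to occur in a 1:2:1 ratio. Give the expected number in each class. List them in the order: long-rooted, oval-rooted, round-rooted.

36.25, 72.5, 36.25

Under the 1:2:1 hypothesis (Σ ratio = 4, N = 145):
  long-rooted: 145 × 1/4 = 36.25
  oval-rooted: 145 × 2/4 = 72.5
  round-rooted: 145 × 1/4 = 36.25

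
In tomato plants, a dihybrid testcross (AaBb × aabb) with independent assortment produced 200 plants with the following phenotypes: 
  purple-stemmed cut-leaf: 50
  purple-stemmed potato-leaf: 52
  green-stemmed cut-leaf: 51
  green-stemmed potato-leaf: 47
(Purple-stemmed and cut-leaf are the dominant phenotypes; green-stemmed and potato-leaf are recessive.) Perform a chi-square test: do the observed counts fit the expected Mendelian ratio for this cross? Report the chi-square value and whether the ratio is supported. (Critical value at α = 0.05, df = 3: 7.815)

A dihybrid testcross with independent assortment gives a 1:1:1:1 ratio.
Expected counts for N = 200 under a 1:1:1:1 ratio (total parts = 4):
  purple-stemmed cut-leaf: 200 × 1/4 = 50
  purple-stemmed potato-leaf: 200 × 1/4 = 50
  green-stemmed cut-leaf: 200 × 1/4 = 50
  green-stemmed potato-leaf: 200 × 1/4 = 50
χ² = Σ (O − E)² / E
  purple-stemmed cut-leaf: (50 − 50)² / 50 = 0.0000
  purple-stemmed potato-leaf: (52 − 50)² / 50 = 0.0800
  green-stemmed cut-leaf: (51 − 50)² / 50 = 0.0200
  green-stemmed potato-leaf: (47 − 50)² / 50 = 0.1800
χ² = 0.0000 + 0.0800 + 0.0200 + 0.1800 = 0.280
Degrees of freedom = 4 − 1 = 3; critical value at α = 0.05 is 7.815.
Since 0.280 < 7.815, we fail to reject the null hypothesis — the data are consistent with the 1:1:1:1 ratio.

0.280; consistent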